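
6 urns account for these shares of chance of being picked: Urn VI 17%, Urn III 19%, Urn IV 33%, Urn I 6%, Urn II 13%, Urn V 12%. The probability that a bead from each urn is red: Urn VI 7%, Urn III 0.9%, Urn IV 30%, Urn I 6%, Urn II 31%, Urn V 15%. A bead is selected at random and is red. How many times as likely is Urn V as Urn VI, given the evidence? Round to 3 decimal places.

Compute prior × likelihood for every hypothesis:
  Urn VI: 0.17 × 0.07 = 0.0119
  Urn III: 0.19 × 0.009 = 0.00171
  Urn IV: 0.33 × 0.3 = 0.099
  Urn I: 0.06 × 0.06 = 0.0036
  Urn II: 0.13 × 0.31 = 0.0403
  Urn V: 0.12 × 0.15 = 0.018
Normalizing constant = 0.17451.
The ratio is 0.018 / 0.0119 (the normalizer cancels) = 1.513.

1.513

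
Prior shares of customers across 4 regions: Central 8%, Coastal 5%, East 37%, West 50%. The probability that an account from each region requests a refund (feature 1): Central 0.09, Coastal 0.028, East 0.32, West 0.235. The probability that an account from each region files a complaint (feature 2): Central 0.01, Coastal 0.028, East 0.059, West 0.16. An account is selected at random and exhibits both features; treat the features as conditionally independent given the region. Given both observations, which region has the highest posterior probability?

Prior × likelihood for each hypothesis:
  Central: 0.08 × 0.09 × 0.01 = 0.000072
  Coastal: 0.05 × 0.028 × 0.028 = 0.0000392
  East: 0.37 × 0.32 × 0.059 = 0.0069856
  West: 0.5 × 0.235 × 0.16 = 0.0188
Total = 0.0258968.
Largest term belongs to West, so West is most probable.

West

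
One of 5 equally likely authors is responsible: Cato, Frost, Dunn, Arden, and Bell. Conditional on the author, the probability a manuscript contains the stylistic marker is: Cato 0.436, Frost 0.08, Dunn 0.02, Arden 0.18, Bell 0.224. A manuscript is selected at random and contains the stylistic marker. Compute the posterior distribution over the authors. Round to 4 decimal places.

Cato 0.4638, Frost 0.0851, Dunn 0.0213, Arden 0.1915, Bell 0.2383

With a uniform prior (1/5 each), posterior ∝ likelihood:
  Cato: 0.436
  Frost: 0.08
  Dunn: 0.02
  Arden: 0.18
  Bell: 0.224
Sum = 0.94.
P(Cato | marker) = 0.436/0.94 ≈ 0.4638
P(Frost | marker) = 0.08/0.94 ≈ 0.0851
P(Dunn | marker) = 0.02/0.94 ≈ 0.0213
P(Arden | marker) = 0.18/0.94 ≈ 0.1915
P(Bell | marker) = 0.224/0.94 ≈ 0.2383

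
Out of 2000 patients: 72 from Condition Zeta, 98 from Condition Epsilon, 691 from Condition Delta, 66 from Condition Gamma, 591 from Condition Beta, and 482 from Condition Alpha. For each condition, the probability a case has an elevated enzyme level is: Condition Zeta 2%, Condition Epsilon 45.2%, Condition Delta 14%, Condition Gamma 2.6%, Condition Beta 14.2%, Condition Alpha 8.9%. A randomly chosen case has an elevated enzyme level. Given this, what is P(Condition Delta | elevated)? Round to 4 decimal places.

Prior × likelihood for each hypothesis:
  Condition Zeta: 0.036 × 0.02 = 0.00072
  Condition Epsilon: 0.049 × 0.452 = 0.022148
  Condition Delta: 0.3455 × 0.14 = 0.04837
  Condition Gamma: 0.033 × 0.026 = 0.000858
  Condition Beta: 0.2955 × 0.142 = 0.041961
  Condition Alpha: 0.241 × 0.089 = 0.021449
Normalizing constant = 0.135506.
P(Condition Delta | evidence) = 0.04837 / 0.135506 ≈ 0.3570.

0.3570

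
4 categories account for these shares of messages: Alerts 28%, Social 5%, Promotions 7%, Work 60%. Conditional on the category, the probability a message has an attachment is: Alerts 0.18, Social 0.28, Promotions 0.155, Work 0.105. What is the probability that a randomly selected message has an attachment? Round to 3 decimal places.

Unnormalized posteriors (prior × likelihood):
  Alerts: 0.28 × 0.18 = 0.0504
  Social: 0.05 × 0.28 = 0.014
  Promotions: 0.07 × 0.155 = 0.01085
  Work: 0.6 × 0.105 = 0.063
P(attachment) = 0.0504 + 0.014 + 0.01085 + 0.063 = 0.13825 → 0.138.

0.138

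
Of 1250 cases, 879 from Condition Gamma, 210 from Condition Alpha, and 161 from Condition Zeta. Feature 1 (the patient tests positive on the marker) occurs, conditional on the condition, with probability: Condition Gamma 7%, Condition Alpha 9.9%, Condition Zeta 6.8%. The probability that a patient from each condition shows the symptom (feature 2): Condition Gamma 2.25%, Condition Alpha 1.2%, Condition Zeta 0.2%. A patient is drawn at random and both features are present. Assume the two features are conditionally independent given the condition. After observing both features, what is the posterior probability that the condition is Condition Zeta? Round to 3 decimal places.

Unnormalized posteriors (prior × likelihood):
  Condition Gamma: 0.7032 × 0.07 × 0.0225 = 0.00110754
  Condition Alpha: 0.168 × 0.099 × 0.012 = 0.000199584
  Condition Zeta: 0.1288 × 0.068 × 0.002 = 0.0000175168
Normalizing constant = 0.0013246408.
P(Condition Zeta | evidence) = 0.0000175168 / 0.0013246408 ≈ 0.013.

0.013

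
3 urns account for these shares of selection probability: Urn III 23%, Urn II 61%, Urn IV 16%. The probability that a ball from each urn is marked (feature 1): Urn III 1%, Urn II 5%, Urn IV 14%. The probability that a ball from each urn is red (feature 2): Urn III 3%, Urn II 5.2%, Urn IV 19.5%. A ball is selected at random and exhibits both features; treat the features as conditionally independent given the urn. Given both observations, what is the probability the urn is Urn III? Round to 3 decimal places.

By Bayes' rule, posterior ∝ prior × likelihood:
  Urn III: 0.23 × 0.01 × 0.03 = 0.000069
  Urn II: 0.61 × 0.05 × 0.052 = 0.001586
  Urn IV: 0.16 × 0.14 × 0.195 = 0.004368
Total = 0.006023.
P(Urn III | evidence) = 0.000069 / 0.006023 ≈ 0.011.

0.011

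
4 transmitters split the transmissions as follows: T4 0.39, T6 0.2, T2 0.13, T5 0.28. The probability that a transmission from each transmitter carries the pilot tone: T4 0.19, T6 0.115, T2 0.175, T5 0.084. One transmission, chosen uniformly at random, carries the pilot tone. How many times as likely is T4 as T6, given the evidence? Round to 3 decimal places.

By Bayes' rule, posterior ∝ prior × likelihood:
  T4: 0.39 × 0.19 = 0.0741
  T6: 0.2 × 0.115 = 0.023
  T2: 0.13 × 0.175 = 0.02275
  T5: 0.28 × 0.084 = 0.02352
Sum = 0.14337.
The ratio is 0.0741 / 0.023 (the normalizer cancels) = 3.222.

3.222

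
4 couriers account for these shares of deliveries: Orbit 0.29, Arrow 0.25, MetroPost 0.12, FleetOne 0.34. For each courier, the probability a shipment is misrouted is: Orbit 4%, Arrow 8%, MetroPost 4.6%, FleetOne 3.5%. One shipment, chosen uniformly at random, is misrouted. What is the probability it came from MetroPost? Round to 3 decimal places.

Prior × likelihood for each hypothesis:
  Orbit: 0.29 × 0.04 = 0.0116
  Arrow: 0.25 × 0.08 = 0.02
  MetroPost: 0.12 × 0.046 = 0.00552
  FleetOne: 0.34 × 0.035 = 0.0119
Total = 0.04902.
P(MetroPost | evidence) = 0.00552 / 0.04902 ≈ 0.113.

0.113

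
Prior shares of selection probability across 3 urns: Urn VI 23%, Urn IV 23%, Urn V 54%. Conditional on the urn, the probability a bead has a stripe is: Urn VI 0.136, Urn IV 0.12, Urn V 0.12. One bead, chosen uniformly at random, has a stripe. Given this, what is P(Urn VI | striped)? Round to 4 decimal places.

Compute prior × likelihood for every hypothesis:
  Urn VI: 0.23 × 0.136 = 0.03128
  Urn IV: 0.23 × 0.12 = 0.0276
  Urn V: 0.54 × 0.12 = 0.0648
Normalizing constant = 0.12368.
P(Urn VI | evidence) = 0.03128 / 0.12368 ≈ 0.2529.

0.2529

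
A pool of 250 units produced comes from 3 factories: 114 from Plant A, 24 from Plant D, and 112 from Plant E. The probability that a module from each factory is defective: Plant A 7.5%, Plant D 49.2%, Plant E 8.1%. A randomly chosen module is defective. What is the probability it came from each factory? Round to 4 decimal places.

Plant A 0.2905, Plant D 0.4012, Plant E 0.3083

By Bayes' rule, posterior ∝ prior × likelihood:
  Plant A: 0.456 × 0.075 = 0.0342
  Plant D: 0.096 × 0.492 = 0.047232
  Plant E: 0.448 × 0.081 = 0.036288
Sum = 0.11772.
P(Plant A | defective) = 0.0342/0.11772 ≈ 0.2905
P(Plant D | defective) = 0.047232/0.11772 ≈ 0.4012
P(Plant E | defective) = 0.036288/0.11772 ≈ 0.3083
(Check: 0.2905+0.4012+0.3083 = 1.0000.)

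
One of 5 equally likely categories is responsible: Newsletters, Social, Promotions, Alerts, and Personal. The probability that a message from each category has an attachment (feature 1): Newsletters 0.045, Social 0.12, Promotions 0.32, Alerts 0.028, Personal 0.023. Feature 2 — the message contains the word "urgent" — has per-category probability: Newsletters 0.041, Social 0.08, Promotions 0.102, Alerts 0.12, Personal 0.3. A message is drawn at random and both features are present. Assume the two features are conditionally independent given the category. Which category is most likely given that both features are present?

With a uniform prior (1/5 each), posterior ∝ likelihood:
  Newsletters: 0.045 × 0.041 = 0.001845
  Social: 0.12 × 0.08 = 0.0096
  Promotions: 0.32 × 0.102 = 0.03264
  Alerts: 0.028 × 0.12 = 0.00336
  Personal: 0.023 × 0.3 = 0.0069
Normalizing constant = 0.054345.
Largest term belongs to Promotions, so Promotions is most probable.

Promotions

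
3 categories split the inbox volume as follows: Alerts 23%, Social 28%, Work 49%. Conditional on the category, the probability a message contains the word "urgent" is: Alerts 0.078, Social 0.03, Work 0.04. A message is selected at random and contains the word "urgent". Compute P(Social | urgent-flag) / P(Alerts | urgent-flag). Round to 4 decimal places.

0.4682

Prior × likelihood for each hypothesis:
  Alerts: 0.23 × 0.078 = 0.01794
  Social: 0.28 × 0.03 = 0.0084
  Work: 0.49 × 0.04 = 0.0196
Sum = 0.04594.
The ratio is 0.0084 / 0.01794 (the normalizer cancels) = 0.4682.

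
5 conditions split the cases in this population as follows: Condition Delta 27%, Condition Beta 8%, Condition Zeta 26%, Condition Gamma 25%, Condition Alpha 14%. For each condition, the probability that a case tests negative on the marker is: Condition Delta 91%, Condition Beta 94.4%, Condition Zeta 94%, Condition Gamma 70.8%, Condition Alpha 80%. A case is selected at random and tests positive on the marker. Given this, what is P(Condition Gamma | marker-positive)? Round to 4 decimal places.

Taking complements, P(marker-positive | each) = Condition Delta 0.09, Condition Beta 0.056, Condition Zeta 0.06, Condition Gamma 0.292, Condition Alpha 0.2.
Compute prior × likelihood for every hypothesis:
  Condition Delta: 0.27 × 0.09 = 0.0243
  Condition Beta: 0.08 × 0.056 = 0.00448
  Condition Zeta: 0.26 × 0.06 = 0.0156
  Condition Gamma: 0.25 × 0.292 = 0.073
  Condition Alpha: 0.14 × 0.2 = 0.028
Sum = 0.14538.
P(Condition Gamma | evidence) = 0.073 / 0.14538 ≈ 0.5021.

0.5021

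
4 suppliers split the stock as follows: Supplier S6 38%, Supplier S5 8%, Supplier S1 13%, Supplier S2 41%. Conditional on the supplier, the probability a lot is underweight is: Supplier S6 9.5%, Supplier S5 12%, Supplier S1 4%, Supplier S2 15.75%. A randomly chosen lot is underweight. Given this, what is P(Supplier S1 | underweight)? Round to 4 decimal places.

0.0450

By Bayes' rule, posterior ∝ prior × likelihood:
  Supplier S6: 0.38 × 0.095 = 0.0361
  Supplier S5: 0.08 × 0.12 = 0.0096
  Supplier S1: 0.13 × 0.04 = 0.0052
  Supplier S2: 0.41 × 0.1575 = 0.064575
Total = 0.115475.
P(Supplier S1 | evidence) = 0.0052 / 0.115475 ≈ 0.0450.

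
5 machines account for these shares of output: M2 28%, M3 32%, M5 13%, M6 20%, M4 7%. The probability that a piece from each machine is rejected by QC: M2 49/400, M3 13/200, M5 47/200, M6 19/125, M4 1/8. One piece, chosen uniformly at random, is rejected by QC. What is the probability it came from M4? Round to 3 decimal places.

Prior × likelihood for each hypothesis:
  M2: 0.28 × 0.1225 = 0.0343
  M3: 0.32 × 0.065 = 0.0208
  M5: 0.13 × 0.235 = 0.03055
  M6: 0.2 × 0.152 = 0.0304
  M4: 0.07 × 0.125 = 0.00875
Total = 0.1248.
P(M4 | evidence) = 0.00875 / 0.1248 ≈ 0.070.

0.070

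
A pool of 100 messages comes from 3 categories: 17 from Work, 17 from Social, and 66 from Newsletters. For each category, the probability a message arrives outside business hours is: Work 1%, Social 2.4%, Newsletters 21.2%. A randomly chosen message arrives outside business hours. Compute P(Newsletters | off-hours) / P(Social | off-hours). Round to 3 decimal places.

34.294

Unnormalized posteriors (prior × likelihood):
  Work: 0.17 × 0.01 = 0.0017
  Social: 0.17 × 0.024 = 0.00408
  Newsletters: 0.66 × 0.212 = 0.13992
Sum = 0.1457.
The ratio is 0.13992 / 0.00408 (the normalizer cancels) = 34.294.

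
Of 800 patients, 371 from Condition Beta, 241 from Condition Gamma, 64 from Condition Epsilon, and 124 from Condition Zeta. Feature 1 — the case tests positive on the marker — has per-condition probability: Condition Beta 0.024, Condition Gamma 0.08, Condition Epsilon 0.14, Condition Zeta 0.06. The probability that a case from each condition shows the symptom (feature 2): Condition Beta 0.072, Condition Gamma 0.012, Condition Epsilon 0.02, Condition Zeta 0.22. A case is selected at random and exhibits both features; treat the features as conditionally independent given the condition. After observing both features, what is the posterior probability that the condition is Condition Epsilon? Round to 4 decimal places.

Unnormalized posteriors (prior × likelihood):
  Condition Beta: 0.46375 × 0.024 × 0.072 = 0.00080136
  Condition Gamma: 0.30125 × 0.08 × 0.012 = 0.0002892
  Condition Epsilon: 0.08 × 0.14 × 0.02 = 0.000224
  Condition Zeta: 0.155 × 0.06 × 0.22 = 0.002046
Total = 0.00336056.
P(Condition Epsilon | evidence) = 0.000224 / 0.00336056 ≈ 0.0667.

0.0667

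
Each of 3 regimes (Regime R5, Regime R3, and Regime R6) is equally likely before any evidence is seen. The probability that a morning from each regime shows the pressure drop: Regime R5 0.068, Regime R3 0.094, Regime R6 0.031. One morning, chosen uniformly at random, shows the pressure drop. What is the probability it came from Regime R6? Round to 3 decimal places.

Since the prior is uniform, the posterior is proportional to the likelihood:
  Regime R5: 0.068
  Regime R3: 0.094
  Regime R6: 0.031
Sum = 0.193.
P(Regime R6 | evidence) = 0.031 / 0.193 ≈ 0.161.

0.161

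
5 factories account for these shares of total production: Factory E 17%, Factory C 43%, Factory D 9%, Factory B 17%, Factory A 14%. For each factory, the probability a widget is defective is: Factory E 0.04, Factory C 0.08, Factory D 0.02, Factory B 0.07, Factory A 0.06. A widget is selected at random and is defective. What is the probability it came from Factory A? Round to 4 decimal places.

Compute prior × likelihood for every hypothesis:
  Factory E: 0.17 × 0.04 = 0.0068
  Factory C: 0.43 × 0.08 = 0.0344
  Factory D: 0.09 × 0.02 = 0.0018
  Factory B: 0.17 × 0.07 = 0.0119
  Factory A: 0.14 × 0.06 = 0.0084
Total = 0.0633.
P(Factory A | evidence) = 0.0084 / 0.0633 ≈ 0.1327.

0.1327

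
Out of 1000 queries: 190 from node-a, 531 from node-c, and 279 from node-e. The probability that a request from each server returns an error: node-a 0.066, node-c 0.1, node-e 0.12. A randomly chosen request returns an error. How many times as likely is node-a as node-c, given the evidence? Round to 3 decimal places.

Unnormalized posteriors (prior × likelihood):
  node-a: 0.19 × 0.066 = 0.01254
  node-c: 0.531 × 0.1 = 0.0531
  node-e: 0.279 × 0.12 = 0.03348
Normalizing constant = 0.09912.
The ratio is 0.01254 / 0.0531 (the normalizer cancels) = 0.236.

0.236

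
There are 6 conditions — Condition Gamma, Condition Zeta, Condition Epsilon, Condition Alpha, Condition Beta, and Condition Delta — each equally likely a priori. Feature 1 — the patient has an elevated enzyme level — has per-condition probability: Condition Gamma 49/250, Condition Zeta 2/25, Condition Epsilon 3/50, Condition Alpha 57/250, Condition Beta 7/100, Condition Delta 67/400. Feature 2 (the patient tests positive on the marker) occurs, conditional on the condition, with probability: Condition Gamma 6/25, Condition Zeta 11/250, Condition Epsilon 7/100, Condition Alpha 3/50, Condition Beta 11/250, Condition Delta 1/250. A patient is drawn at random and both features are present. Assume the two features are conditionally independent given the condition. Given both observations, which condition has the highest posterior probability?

Condition Gamma

Since the prior is uniform, the posterior is proportional to the likelihood:
  Condition Gamma: 0.196 × 0.24 = 0.04704
  Condition Zeta: 0.08 × 0.044 = 0.00352
  Condition Epsilon: 0.06 × 0.07 = 0.0042
  Condition Alpha: 0.228 × 0.06 = 0.01368
  Condition Beta: 0.07 × 0.044 = 0.00308
  Condition Delta: 0.1675 × 0.004 = 0.00067
Normalizing constant = 0.07219.
Largest term belongs to Condition Gamma, so Condition Gamma is most probable.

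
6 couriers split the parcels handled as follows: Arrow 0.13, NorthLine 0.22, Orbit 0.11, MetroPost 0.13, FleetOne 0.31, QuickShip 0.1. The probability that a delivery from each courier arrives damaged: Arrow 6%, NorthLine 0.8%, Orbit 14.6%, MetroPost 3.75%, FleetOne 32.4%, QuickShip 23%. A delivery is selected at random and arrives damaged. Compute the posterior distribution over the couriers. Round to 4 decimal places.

Unnormalized posteriors (prior × likelihood):
  Arrow: 0.13 × 0.06 = 0.0078
  NorthLine: 0.22 × 0.008 = 0.00176
  Orbit: 0.11 × 0.146 = 0.01606
  MetroPost: 0.13 × 0.0375 = 0.004875
  FleetOne: 0.31 × 0.324 = 0.10044
  QuickShip: 0.1 × 0.23 = 0.023
Normalizing constant = 0.153935.
P(Arrow | damaged) = 0.0078/0.153935 ≈ 0.0507
P(NorthLine | damaged) = 0.00176/0.153935 ≈ 0.0114
P(Orbit | damaged) = 0.01606/0.153935 ≈ 0.1043
P(MetroPost | damaged) = 0.004875/0.153935 ≈ 0.0317
P(FleetOne | damaged) = 0.10044/0.153935 ≈ 0.6525
P(QuickShip | damaged) = 0.023/0.153935 ≈ 0.1494

Arrow 0.0507, NorthLine 0.0114, Orbit 0.1043, MetroPost 0.0317, FleetOne 0.6525, QuickShip 0.1494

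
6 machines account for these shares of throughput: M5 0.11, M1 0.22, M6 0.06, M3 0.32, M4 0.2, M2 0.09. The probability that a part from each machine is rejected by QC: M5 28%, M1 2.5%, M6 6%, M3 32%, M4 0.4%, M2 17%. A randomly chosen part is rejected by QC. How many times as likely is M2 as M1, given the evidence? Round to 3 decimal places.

2.782

By Bayes' rule, posterior ∝ prior × likelihood:
  M5: 0.11 × 0.28 = 0.0308
  M1: 0.22 × 0.025 = 0.0055
  M6: 0.06 × 0.06 = 0.0036
  M3: 0.32 × 0.32 = 0.1024
  M4: 0.2 × 0.004 = 0.0008
  M2: 0.09 × 0.17 = 0.0153
Total = 0.1584.
The ratio is 0.0153 / 0.0055 (the normalizer cancels) = 2.782.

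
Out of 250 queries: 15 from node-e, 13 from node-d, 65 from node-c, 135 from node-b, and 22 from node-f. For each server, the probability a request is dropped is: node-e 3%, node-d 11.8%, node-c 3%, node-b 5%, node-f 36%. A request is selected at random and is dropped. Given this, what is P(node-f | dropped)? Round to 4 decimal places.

0.4257

By Bayes' rule, posterior ∝ prior × likelihood:
  node-e: 0.06 × 0.03 = 0.0018
  node-d: 0.052 × 0.118 = 0.006136
  node-c: 0.26 × 0.03 = 0.0078
  node-b: 0.54 × 0.05 = 0.027
  node-f: 0.088 × 0.36 = 0.03168
Normalizing constant = 0.074416.
P(node-f | evidence) = 0.03168 / 0.074416 ≈ 0.4257.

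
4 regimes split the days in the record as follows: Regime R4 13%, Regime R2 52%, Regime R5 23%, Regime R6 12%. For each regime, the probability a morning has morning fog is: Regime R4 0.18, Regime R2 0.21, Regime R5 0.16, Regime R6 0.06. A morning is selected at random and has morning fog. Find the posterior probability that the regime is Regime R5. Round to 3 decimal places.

Unnormalized posteriors (prior × likelihood):
  Regime R4: 0.13 × 0.18 = 0.0234
  Regime R2: 0.52 × 0.21 = 0.1092
  Regime R5: 0.23 × 0.16 = 0.0368
  Regime R6: 0.12 × 0.06 = 0.0072
Total = 0.1766.
P(Regime R5 | evidence) = 0.0368 / 0.1766 ≈ 0.208.

0.208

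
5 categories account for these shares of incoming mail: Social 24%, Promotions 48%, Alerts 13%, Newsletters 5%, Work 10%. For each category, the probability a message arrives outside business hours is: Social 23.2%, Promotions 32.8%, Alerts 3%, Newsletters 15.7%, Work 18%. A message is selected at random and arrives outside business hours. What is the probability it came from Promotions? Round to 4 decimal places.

0.6482

Compute prior × likelihood for every hypothesis:
  Social: 0.24 × 0.232 = 0.05568
  Promotions: 0.48 × 0.328 = 0.15744
  Alerts: 0.13 × 0.03 = 0.0039
  Newsletters: 0.05 × 0.157 = 0.00785
  Work: 0.1 × 0.18 = 0.018
Total = 0.24287.
P(Promotions | evidence) = 0.15744 / 0.24287 ≈ 0.6482.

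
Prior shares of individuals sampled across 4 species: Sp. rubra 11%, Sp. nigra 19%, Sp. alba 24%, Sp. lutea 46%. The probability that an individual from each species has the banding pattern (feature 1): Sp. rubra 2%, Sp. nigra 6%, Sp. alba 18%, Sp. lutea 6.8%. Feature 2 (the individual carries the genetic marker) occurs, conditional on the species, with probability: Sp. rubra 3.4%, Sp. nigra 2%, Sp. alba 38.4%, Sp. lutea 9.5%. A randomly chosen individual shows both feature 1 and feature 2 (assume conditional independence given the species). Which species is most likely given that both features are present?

By Bayes' rule, posterior ∝ prior × likelihood:
  Sp. rubra: 0.11 × 0.02 × 0.034 = 0.0000748
  Sp. nigra: 0.19 × 0.06 × 0.02 = 0.000228
  Sp. alba: 0.24 × 0.18 × 0.384 = 0.0165888
  Sp. lutea: 0.46 × 0.068 × 0.095 = 0.0029716
Total = 0.0198632.
Largest term belongs to Sp. alba, so Sp. alba is most probable.

Sp. alba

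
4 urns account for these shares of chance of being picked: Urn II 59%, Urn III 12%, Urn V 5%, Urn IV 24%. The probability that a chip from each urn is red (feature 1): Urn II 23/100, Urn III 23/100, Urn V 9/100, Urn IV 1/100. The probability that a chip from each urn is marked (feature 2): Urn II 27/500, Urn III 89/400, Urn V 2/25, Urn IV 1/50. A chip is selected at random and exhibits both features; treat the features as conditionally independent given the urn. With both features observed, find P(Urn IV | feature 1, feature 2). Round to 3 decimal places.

0.003

Compute prior × likelihood for every hypothesis:
  Urn II: 0.59 × 0.23 × 0.054 = 0.0073278
  Urn III: 0.12 × 0.23 × 0.2225 = 0.006141
  Urn V: 0.05 × 0.09 × 0.08 = 0.00036
  Urn IV: 0.24 × 0.01 × 0.02 = 0.000048
Sum = 0.0138768.
P(Urn IV | evidence) = 0.000048 / 0.0138768 ≈ 0.003.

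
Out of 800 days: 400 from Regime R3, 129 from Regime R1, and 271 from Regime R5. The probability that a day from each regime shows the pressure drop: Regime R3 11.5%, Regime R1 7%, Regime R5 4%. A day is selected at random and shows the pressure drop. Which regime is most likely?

Prior × likelihood for each hypothesis:
  Regime R3: 0.5 × 0.115 = 0.0575
  Regime R1: 0.16125 × 0.07 = 0.0112875
  Regime R5: 0.33875 × 0.04 = 0.01355
Total = 0.0823375.
Largest term belongs to Regime R3, so Regime R3 is most probable.

Regime R3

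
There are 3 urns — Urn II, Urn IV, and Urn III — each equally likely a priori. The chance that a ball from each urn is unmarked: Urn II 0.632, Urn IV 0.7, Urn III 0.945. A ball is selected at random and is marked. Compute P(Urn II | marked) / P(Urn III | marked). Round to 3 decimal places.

6.691

Taking complements, P(marked | each) = Urn II 0.368, Urn IV 0.3, Urn III 0.055.
With a uniform prior (1/3 each), posterior ∝ likelihood:
  Urn II: 0.368
  Urn IV: 0.3
  Urn III: 0.055
Normalizing constant = 0.723.
The ratio is 0.368 / 0.055 (the normalizer cancels) = 6.691.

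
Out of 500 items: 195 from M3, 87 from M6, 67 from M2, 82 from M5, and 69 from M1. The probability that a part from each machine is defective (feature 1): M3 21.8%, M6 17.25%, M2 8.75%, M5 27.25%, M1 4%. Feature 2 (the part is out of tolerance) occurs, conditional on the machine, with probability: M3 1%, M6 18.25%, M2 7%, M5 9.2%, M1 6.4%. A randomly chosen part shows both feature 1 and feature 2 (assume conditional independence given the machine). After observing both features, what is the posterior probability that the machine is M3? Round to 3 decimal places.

0.073

By Bayes' rule, posterior ∝ prior × likelihood:
  M3: 0.39 × 0.218 × 0.01 = 0.0008502
  M6: 0.174 × 0.1725 × 0.1825 = 0.0054777375
  M2: 0.134 × 0.0875 × 0.07 = 0.00082075
  M5: 0.164 × 0.2725 × 0.092 = 0.00411148
  M1: 0.138 × 0.04 × 0.064 = 0.00035328
Sum = 0.0116134475.
P(M3 | evidence) = 0.0008502 / 0.0116134475 ≈ 0.073.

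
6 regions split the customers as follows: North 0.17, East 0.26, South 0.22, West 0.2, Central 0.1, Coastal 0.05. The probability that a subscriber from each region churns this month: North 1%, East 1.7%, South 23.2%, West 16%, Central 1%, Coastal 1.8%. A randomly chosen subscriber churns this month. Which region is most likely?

South

Prior × likelihood for each hypothesis:
  North: 0.17 × 0.01 = 0.0017
  East: 0.26 × 0.017 = 0.00442
  South: 0.22 × 0.232 = 0.05104
  West: 0.2 × 0.16 = 0.032
  Central: 0.1 × 0.01 = 0.001
  Coastal: 0.05 × 0.018 = 0.0009
Normalizing constant = 0.09106.
Largest term belongs to South, so South is most probable.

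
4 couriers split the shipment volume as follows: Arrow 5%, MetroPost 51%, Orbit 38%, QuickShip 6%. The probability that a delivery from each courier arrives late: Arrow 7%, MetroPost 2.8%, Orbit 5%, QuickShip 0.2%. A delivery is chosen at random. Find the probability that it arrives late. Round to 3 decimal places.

0.037

Prior × likelihood for each hypothesis:
  Arrow: 0.05 × 0.07 = 0.0035
  MetroPost: 0.51 × 0.028 = 0.01428
  Orbit: 0.38 × 0.05 = 0.019
  QuickShip: 0.06 × 0.002 = 0.00012
P(late) = 0.0035 + 0.01428 + 0.019 + 0.00012 = 0.0369 → 0.037.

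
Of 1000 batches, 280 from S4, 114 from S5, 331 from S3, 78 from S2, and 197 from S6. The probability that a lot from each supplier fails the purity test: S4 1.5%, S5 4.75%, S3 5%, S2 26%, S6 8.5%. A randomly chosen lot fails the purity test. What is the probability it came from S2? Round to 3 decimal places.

0.321

Unnormalized posteriors (prior × likelihood):
  S4: 0.28 × 0.015 = 0.0042
  S5: 0.114 × 0.0475 = 0.005415
  S3: 0.331 × 0.05 = 0.01655
  S2: 0.078 × 0.26 = 0.02028
  S6: 0.197 × 0.085 = 0.016745
Sum = 0.06319.
P(S2 | evidence) = 0.02028 / 0.06319 ≈ 0.321.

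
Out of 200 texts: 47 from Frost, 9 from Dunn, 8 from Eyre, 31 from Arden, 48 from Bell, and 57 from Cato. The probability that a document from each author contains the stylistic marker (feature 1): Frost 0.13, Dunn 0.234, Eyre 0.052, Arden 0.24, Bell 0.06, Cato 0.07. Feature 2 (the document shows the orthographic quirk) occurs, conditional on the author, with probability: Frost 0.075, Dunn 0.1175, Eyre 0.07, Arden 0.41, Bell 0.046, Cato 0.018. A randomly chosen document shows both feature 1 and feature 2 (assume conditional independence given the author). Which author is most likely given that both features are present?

Arden

Prior × likelihood for each hypothesis:
  Frost: 0.235 × 0.13 × 0.075 = 0.00229125
  Dunn: 0.045 × 0.234 × 0.1175 = 0.001237275
  Eyre: 0.04 × 0.052 × 0.07 = 0.0001456
  Arden: 0.155 × 0.24 × 0.41 = 0.015252
  Bell: 0.24 × 0.06 × 0.046 = 0.0006624
  Cato: 0.285 × 0.07 × 0.018 = 0.0003591
Total = 0.019947625.
Largest term belongs to Arden, so Arden is most probable.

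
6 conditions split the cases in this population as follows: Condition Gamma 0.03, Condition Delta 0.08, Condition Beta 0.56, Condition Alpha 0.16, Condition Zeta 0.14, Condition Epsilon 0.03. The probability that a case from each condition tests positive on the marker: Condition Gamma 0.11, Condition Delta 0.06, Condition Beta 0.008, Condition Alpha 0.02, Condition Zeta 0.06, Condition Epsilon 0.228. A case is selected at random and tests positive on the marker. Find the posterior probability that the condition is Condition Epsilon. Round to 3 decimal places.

0.221

Prior × likelihood for each hypothesis:
  Condition Gamma: 0.03 × 0.11 = 0.0033
  Condition Delta: 0.08 × 0.06 = 0.0048
  Condition Beta: 0.56 × 0.008 = 0.00448
  Condition Alpha: 0.16 × 0.02 = 0.0032
  Condition Zeta: 0.14 × 0.06 = 0.0084
  Condition Epsilon: 0.03 × 0.228 = 0.00684
Total = 0.03102.
P(Condition Epsilon | evidence) = 0.00684 / 0.03102 ≈ 0.221.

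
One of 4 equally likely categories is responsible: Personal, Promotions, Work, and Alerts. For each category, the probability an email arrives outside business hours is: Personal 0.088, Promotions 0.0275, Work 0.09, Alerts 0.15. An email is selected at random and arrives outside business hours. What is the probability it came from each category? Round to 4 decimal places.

Since the prior is uniform, the posterior is proportional to the likelihood:
  Personal: 0.088
  Promotions: 0.0275
  Work: 0.09
  Alerts: 0.15
Total = 0.3555.
P(Personal | off-hours) = 0.088/0.3555 ≈ 0.2475
P(Promotions | off-hours) = 0.0275/0.3555 ≈ 0.0774
P(Work | off-hours) = 0.09/0.3555 ≈ 0.2532
P(Alerts | off-hours) = 0.15/0.3555 ≈ 0.4219
(Check: 0.2475+0.0774+0.2532+0.4219 = 1.0000.)

Personal 0.2475, Promotions 0.0774, Work 0.2532, Alerts 0.4219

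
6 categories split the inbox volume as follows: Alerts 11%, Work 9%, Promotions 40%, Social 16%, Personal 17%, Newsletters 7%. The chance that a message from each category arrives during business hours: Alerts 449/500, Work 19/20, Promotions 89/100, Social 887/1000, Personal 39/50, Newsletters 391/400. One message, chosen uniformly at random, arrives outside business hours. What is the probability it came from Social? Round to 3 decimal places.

Taking complements, P(off-hours | each) = Alerts 0.102, Work 0.05, Promotions 0.11, Social 0.113, Personal 0.22, Newsletters 0.0225.
Unnormalized posteriors (prior × likelihood):
  Alerts: 0.11 × 0.102 = 0.01122
  Work: 0.09 × 0.05 = 0.0045
  Promotions: 0.4 × 0.11 = 0.044
  Social: 0.16 × 0.113 = 0.01808
  Personal: 0.17 × 0.22 = 0.0374
  Newsletters: 0.07 × 0.0225 = 0.001575
Total = 0.116775.
P(Social | evidence) = 0.01808 / 0.116775 ≈ 0.155.

0.155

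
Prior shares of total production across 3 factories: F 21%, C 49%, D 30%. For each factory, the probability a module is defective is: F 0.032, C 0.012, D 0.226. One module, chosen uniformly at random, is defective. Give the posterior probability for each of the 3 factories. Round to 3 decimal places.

F 0.084, C 0.073, D 0.843

Prior × likelihood for each hypothesis:
  F: 0.21 × 0.032 = 0.00672
  C: 0.49 × 0.012 = 0.00588
  D: 0.3 × 0.226 = 0.0678
Sum = 0.0804.
P(F | defective) = 0.00672/0.0804 ≈ 0.084
P(C | defective) = 0.00588/0.0804 ≈ 0.073
P(D | defective) = 0.0678/0.0804 ≈ 0.843
(Check: 0.084+0.073+0.843 = 1.000.)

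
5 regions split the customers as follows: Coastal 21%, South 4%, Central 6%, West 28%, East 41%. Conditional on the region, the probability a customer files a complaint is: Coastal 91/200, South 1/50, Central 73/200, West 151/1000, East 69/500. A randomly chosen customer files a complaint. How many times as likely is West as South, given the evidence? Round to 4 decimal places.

Compute prior × likelihood for every hypothesis:
  Coastal: 0.21 × 0.455 = 0.09555
  South: 0.04 × 0.02 = 0.0008
  Central: 0.06 × 0.365 = 0.0219
  West: 0.28 × 0.151 = 0.04228
  East: 0.41 × 0.138 = 0.05658
Normalizing constant = 0.21711.
The ratio is 0.04228 / 0.0008 (the normalizer cancels) = 52.8500.

52.8500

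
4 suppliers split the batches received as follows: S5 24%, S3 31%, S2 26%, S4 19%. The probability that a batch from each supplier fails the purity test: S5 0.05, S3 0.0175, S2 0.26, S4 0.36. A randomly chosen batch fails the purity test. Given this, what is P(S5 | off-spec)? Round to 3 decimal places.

Prior × likelihood for each hypothesis:
  S5: 0.24 × 0.05 = 0.012
  S3: 0.31 × 0.0175 = 0.005425
  S2: 0.26 × 0.26 = 0.0676
  S4: 0.19 × 0.36 = 0.0684
Normalizing constant = 0.153425.
P(S5 | evidence) = 0.012 / 0.153425 ≈ 0.078.

0.078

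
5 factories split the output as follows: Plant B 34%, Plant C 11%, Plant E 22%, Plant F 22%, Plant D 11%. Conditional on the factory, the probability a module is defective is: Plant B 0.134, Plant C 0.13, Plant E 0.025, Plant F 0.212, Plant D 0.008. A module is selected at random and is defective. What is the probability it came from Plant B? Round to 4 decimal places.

0.4036

Prior × likelihood for each hypothesis:
  Plant B: 0.34 × 0.134 = 0.04556
  Plant C: 0.11 × 0.13 = 0.0143
  Plant E: 0.22 × 0.025 = 0.0055
  Plant F: 0.22 × 0.212 = 0.04664
  Plant D: 0.11 × 0.008 = 0.00088
Normalizing constant = 0.11288.
P(Plant B | evidence) = 0.04556 / 0.11288 ≈ 0.4036.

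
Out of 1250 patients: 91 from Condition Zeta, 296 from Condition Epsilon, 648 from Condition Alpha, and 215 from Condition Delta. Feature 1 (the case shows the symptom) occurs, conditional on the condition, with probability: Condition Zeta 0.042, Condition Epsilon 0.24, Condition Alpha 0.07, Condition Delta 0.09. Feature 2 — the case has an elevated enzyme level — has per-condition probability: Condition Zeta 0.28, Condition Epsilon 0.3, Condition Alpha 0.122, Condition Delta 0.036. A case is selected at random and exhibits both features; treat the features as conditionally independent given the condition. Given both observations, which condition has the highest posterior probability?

Prior × likelihood for each hypothesis:
  Condition Zeta: 0.0728 × 0.042 × 0.28 = 0.000856128
  Condition Epsilon: 0.2368 × 0.24 × 0.3 = 0.0170496
  Condition Alpha: 0.5184 × 0.07 × 0.122 = 0.004427136
  Condition Delta: 0.172 × 0.09 × 0.036 = 0.00055728
Sum = 0.022890144.
Largest term belongs to Condition Epsilon, so Condition Epsilon is most probable.

Condition Epsilon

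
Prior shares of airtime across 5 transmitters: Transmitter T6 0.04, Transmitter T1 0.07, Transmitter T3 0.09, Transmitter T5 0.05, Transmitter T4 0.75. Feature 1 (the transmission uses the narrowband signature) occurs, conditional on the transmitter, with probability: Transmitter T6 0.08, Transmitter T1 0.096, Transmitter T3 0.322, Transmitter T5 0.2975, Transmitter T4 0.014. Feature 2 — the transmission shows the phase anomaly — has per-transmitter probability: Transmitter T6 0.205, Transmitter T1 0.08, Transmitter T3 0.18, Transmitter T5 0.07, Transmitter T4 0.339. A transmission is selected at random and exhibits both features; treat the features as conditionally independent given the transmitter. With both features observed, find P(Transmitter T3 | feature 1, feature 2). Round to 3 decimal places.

0.474

Prior × likelihood for each hypothesis:
  Transmitter T6: 0.04 × 0.08 × 0.205 = 0.000656
  Transmitter T1: 0.07 × 0.096 × 0.08 = 0.0005376
  Transmitter T3: 0.09 × 0.322 × 0.18 = 0.0052164
  Transmitter T5: 0.05 × 0.2975 × 0.07 = 0.00104125
  Transmitter T4: 0.75 × 0.014 × 0.339 = 0.0035595
Normalizing constant = 0.01101075.
P(Transmitter T3 | evidence) = 0.0052164 / 0.01101075 ≈ 0.474.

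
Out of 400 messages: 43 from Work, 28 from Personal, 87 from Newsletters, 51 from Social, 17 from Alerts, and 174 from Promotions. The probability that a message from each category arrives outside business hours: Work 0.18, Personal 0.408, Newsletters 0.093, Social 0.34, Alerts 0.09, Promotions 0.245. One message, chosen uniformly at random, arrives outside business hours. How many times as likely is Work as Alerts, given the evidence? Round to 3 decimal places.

Unnormalized posteriors (prior × likelihood):
  Work: 0.1075 × 0.18 = 0.01935
  Personal: 0.07 × 0.408 = 0.02856
  Newsletters: 0.2175 × 0.093 = 0.0202275
  Social: 0.1275 × 0.34 = 0.04335
  Alerts: 0.0425 × 0.09 = 0.003825
  Promotions: 0.435 × 0.245 = 0.106575
Sum = 0.2218875.
The ratio is 0.01935 / 0.003825 (the normalizer cancels) = 5.059.

5.059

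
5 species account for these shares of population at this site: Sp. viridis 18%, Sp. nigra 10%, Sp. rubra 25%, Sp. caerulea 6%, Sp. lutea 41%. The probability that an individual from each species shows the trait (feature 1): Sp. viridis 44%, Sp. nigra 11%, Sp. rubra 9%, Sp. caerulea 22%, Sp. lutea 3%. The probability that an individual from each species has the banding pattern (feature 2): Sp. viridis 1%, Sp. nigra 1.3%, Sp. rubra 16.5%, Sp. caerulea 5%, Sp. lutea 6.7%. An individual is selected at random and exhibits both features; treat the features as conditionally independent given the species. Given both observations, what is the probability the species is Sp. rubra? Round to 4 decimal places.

Prior × likelihood for each hypothesis:
  Sp. viridis: 0.18 × 0.44 × 0.01 = 0.000792
  Sp. nigra: 0.1 × 0.11 × 0.013 = 0.000143
  Sp. rubra: 0.25 × 0.09 × 0.165 = 0.0037125
  Sp. caerulea: 0.06 × 0.22 × 0.05 = 0.00066
  Sp. lutea: 0.41 × 0.03 × 0.067 = 0.0008241
Sum = 0.0061316.
P(Sp. rubra | evidence) = 0.0037125 / 0.0061316 ≈ 0.6055.

0.6055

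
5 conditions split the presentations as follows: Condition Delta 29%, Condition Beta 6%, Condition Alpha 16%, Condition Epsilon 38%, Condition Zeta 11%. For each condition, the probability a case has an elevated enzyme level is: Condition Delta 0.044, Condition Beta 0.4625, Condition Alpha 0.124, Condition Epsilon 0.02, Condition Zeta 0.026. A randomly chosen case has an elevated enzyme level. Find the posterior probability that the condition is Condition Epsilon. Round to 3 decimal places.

Compute prior × likelihood for every hypothesis:
  Condition Delta: 0.29 × 0.044 = 0.01276
  Condition Beta: 0.06 × 0.4625 = 0.02775
  Condition Alpha: 0.16 × 0.124 = 0.01984
  Condition Epsilon: 0.38 × 0.02 = 0.0076
  Condition Zeta: 0.11 × 0.026 = 0.00286
Total = 0.07081.
P(Condition Epsilon | evidence) = 0.0076 / 0.07081 ≈ 0.107.

0.107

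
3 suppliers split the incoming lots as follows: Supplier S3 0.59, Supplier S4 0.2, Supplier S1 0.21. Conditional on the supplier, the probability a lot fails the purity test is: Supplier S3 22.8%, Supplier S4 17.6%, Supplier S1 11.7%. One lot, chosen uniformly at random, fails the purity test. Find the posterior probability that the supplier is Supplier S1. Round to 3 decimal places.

0.126

Prior × likelihood for each hypothesis:
  Supplier S3: 0.59 × 0.228 = 0.13452
  Supplier S4: 0.2 × 0.176 = 0.0352
  Supplier S1: 0.21 × 0.117 = 0.02457
Sum = 0.19429.
P(Supplier S1 | evidence) = 0.02457 / 0.19429 ≈ 0.126.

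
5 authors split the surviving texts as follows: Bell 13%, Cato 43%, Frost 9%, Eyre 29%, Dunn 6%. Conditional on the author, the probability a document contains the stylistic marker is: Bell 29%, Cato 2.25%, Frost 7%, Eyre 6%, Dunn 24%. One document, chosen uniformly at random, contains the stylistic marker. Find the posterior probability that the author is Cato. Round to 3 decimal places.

0.113

Unnormalized posteriors (prior × likelihood):
  Bell: 0.13 × 0.29 = 0.0377
  Cato: 0.43 × 0.0225 = 0.009675
  Frost: 0.09 × 0.07 = 0.0063
  Eyre: 0.29 × 0.06 = 0.0174
  Dunn: 0.06 × 0.24 = 0.0144
Sum = 0.085475.
P(Cato | evidence) = 0.009675 / 0.085475 ≈ 0.113.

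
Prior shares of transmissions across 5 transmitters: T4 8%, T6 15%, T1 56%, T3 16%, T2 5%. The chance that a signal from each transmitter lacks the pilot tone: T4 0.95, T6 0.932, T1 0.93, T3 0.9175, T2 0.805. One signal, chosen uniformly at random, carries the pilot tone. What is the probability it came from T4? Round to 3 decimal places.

Taking complements, P(pilot | each) = T4 0.05, T6 0.068, T1 0.07, T3 0.0825, T2 0.195.
Prior × likelihood for each hypothesis:
  T4: 0.08 × 0.05 = 0.004
  T6: 0.15 × 0.068 = 0.0102
  T1: 0.56 × 0.07 = 0.0392
  T3: 0.16 × 0.0825 = 0.0132
  T2: 0.05 × 0.195 = 0.00975
Total = 0.07635.
P(T4 | evidence) = 0.004 / 0.07635 ≈ 0.052.

0.052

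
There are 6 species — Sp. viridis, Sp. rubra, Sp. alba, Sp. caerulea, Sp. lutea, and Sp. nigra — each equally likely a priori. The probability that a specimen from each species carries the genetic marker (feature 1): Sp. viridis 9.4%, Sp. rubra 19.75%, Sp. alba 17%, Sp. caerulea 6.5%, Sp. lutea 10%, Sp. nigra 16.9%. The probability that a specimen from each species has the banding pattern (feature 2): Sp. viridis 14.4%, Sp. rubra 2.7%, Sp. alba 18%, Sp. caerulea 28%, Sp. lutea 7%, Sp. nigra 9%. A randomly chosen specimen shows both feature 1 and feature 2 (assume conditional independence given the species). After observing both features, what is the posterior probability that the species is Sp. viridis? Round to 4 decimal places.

Since the prior is uniform, the posterior is proportional to the likelihood:
  Sp. viridis: 0.094 × 0.144 = 0.013536
  Sp. rubra: 0.1975 × 0.027 = 0.0053325
  Sp. alba: 0.17 × 0.18 = 0.0306
  Sp. caerulea: 0.065 × 0.28 = 0.0182
  Sp. lutea: 0.1 × 0.07 = 0.007
  Sp. nigra: 0.169 × 0.09 = 0.01521
Normalizing constant = 0.0898785.
P(Sp. viridis | evidence) = 0.013536 / 0.0898785 ≈ 0.1506.

0.1506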